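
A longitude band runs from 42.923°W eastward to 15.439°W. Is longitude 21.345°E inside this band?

Band width going east from -42.923° to -15.439°: ((-15.439 − -42.923) mod 360) = 27.484°.
Offset of +21.345° east of the west edge: ((21.345 − -42.923) mod 360) = 64.268°.
64.268° > 27.484° ⇒ outside.

No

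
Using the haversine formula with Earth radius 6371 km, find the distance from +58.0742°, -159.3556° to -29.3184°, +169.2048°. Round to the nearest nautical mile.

5480 nmi

Δλ = 169.2048 − -159.3556 = 328.5604°; wrapped into (−180°, 180°]: -31.4396°.
Δφ = -29.3184 − 58.0742 = -87.3926°.
a = sin²(Δφ/2) + cos φ₁ · cos φ₂ · sin²(Δλ/2) = 0.511100.
c = 2·atan2(√a, √(1−a)) = 1.59300 rad → d = 6371·c ≈ 10148.99 km ≈ 5480.02 nmi.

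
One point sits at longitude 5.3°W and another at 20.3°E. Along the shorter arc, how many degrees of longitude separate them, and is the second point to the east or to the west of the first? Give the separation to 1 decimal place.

25.6° east

Raw difference: 20.3 − -5.3 = 25.6°.
Normalise into (−180°, 180°]: 25.6° stays 25.6°.
Positive ⇒ the second point lies to the east; separation 25.6°.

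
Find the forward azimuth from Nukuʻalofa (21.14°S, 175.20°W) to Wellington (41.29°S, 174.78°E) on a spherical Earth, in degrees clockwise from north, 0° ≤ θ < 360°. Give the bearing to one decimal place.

Δλ = 174.78 − -175.20 = 349.98°; wrapped into (−180°, 180°]: -10.02°.
θ = atan2( sin Δλ · cos φ₂ , cos φ₁ · sin φ₂ − sin φ₁ · cos φ₂ · cos Δλ )
  = atan2(-0.13073, -0.34861) = -159.443° → normalised to [0°, 360°): 200.557°.

200.6°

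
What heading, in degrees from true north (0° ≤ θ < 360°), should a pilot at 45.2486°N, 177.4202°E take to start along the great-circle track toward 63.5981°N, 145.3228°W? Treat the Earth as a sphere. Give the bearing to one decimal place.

35.4°

Δλ = -145.3228 − 177.4202 = -322.7430°; wrapped into (−180°, 180°]: 37.2570°.
θ = atan2( sin Δλ · cos φ₂ , cos φ₁ · sin φ₂ − sin φ₁ · cos φ₂ · cos Δλ )
  = atan2(0.26920, 0.37926) = 35.367° → normalised to [0°, 360°): 35.367°.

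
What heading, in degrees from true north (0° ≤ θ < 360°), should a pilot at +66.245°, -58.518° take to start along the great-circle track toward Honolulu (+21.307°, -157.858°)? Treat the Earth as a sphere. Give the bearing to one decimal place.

287.2°

Δλ = -157.858 − -58.518 = -99.340°.
θ = atan2( sin Δλ · cos φ₂ , cos φ₁ · sin φ₂ − sin φ₁ · cos φ₂ · cos Δλ )
  = atan2(-0.91930, 0.28476) = -72.789° → normalised to [0°, 360°): 287.211°.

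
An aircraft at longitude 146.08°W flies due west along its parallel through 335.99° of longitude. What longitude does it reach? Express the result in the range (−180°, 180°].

Start at -146.08°; shift −335.99° → -482.07°.
-482.07° lies outside (−180°, 180°]; add 360° → -122.07°.

122.07°W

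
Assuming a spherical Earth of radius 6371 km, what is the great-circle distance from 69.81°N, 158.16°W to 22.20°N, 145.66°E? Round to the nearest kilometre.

Δλ = 145.66 − -158.16 = 303.82°; wrapped into (−180°, 180°]: -56.18°.
Δφ = 22.20 − 69.81 = -47.61°.
a = sin²(Δφ/2) + cos φ₁ · cos φ₂ · sin²(Δλ/2) = 0.233760.
c = 2·atan2(√a, √(1−a)) = 1.00927 rad → d = 6371·c ≈ 6430.05 km.

6430 km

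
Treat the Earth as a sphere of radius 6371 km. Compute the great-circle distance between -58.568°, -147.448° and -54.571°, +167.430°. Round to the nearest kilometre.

Δλ = 167.430 − -147.448 = 314.878°; wrapped into (−180°, 180°]: -45.122°.
Δφ = -54.571 − -58.568 = 3.997°.
a = sin²(Δφ/2) + cos φ₁ · cos φ₂ · sin²(Δλ/2) = 0.045715.
c = 2·atan2(√a, √(1−a)) = 0.43095 rad → d = 6371·c ≈ 2745.58 km.

2746 km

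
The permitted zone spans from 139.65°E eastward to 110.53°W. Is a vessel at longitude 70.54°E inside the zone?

No

Band width going east from +139.65° to -110.53°: ((-110.53 − 139.65) mod 360) = 109.82°.
Offset of +70.54° east of the west edge: ((70.54 − 139.65) mod 360) = 290.89°.
290.89° > 109.82° ⇒ outside.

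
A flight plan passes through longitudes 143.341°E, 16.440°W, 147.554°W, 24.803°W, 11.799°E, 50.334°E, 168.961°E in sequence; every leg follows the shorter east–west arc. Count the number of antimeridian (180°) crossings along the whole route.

Leg 1: +143.341° → -16.440°, shortest Δλ = -159.781° (west) — does not cross 180°.
Leg 2: -16.440° → -147.554°, shortest Δλ = -131.114° (west) — does not cross 180°.
Leg 3: -147.554° → -24.803°, shortest Δλ = 122.751° (east) — does not cross 180°.
Leg 4: -24.803° → +11.799°, shortest Δλ = 36.602° (east) — does not cross 180°.
Leg 5: +11.799° → +50.334°, shortest Δλ = 38.535° (east) — does not cross 180°.
Leg 6: +50.334° → +168.961°, shortest Δλ = 118.627° (east) — does not cross 180°.
Total crossings: 0.

0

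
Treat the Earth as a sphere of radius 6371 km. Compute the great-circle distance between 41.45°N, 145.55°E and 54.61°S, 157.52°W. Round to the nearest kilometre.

Δλ = -157.52 − 145.55 = -303.07°; wrapped into (−180°, 180°]: 56.93°.
Δφ = -54.61 − 41.45 = -96.06°.
a = sin²(Δφ/2) + cos φ₁ · cos φ₂ · sin²(Δλ/2) = 0.651395.
c = 2·atan2(√a, √(1−a)) = 1.87842 rad → d = 6371·c ≈ 11967.38 km.

11967 km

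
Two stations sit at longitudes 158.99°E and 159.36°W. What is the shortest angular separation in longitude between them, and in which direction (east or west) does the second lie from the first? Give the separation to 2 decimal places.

Raw difference: -159.36 − 158.99 = -318.35°.
Normalise into (−180°, 180°]: -318.35° + 360° = 41.65°.
Positive ⇒ the second point lies to the east; separation 41.65°.

41.65° east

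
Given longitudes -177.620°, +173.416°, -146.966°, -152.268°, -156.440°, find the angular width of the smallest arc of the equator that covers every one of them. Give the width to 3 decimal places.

39.618°

Sort the longitudes: -177.620°, -156.440°, -152.268°, -146.966°, +173.416°.
Eastward gaps between consecutive values (wrapping around): 21.180°, 4.172°, 5.302°, 320.382°, 8.964°.
Largest gap = 320.382° ⇒ minimal covering band is its complement: 360° − 320.382° = 39.618°.
Band runs from +173.416° eastward to -146.966°, crossing the antimeridian.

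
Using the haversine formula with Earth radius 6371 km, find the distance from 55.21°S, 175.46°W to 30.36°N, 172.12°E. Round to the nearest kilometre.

9589 km

Δλ = 172.12 − -175.46 = 347.58°; wrapped into (−180°, 180°]: -12.42°.
Δφ = 30.36 − -55.21 = 85.57°.
a = sin²(Δφ/2) + cos φ₁ · cos φ₂ · sin²(Δλ/2) = 0.467140.
c = 2·atan2(√a, √(1−a)) = 1.50503 rad → d = 6371·c ≈ 9588.54 km.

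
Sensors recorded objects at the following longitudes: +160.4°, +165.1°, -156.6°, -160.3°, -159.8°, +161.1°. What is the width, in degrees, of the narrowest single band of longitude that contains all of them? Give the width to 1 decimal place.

Sort the longitudes: -160.3°, -159.8°, -156.6°, +160.4°, +161.1°, +165.1°.
Eastward gaps between consecutive values (wrapping around): 0.5°, 3.2°, 317.0°, 0.7°, 4.0°, 34.6°.
Largest gap = 317.0° ⇒ minimal covering band is its complement: 360° − 317.0° = 43.0°.
Band runs from +160.4° eastward to -156.6°, crossing the antimeridian.

43.0°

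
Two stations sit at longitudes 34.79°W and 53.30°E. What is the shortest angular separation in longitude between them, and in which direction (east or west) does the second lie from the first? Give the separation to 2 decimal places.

88.09° east

Raw difference: 53.30 − -34.79 = 88.09°.
Normalise into (−180°, 180°]: 88.09° stays 88.09°.
Positive ⇒ the second point lies to the east; separation 88.09°.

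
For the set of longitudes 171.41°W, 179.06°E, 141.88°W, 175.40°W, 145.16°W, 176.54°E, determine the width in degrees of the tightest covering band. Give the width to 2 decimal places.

Sort the longitudes: -175.40°, -171.41°, -145.16°, -141.88°, +176.54°, +179.06°.
Eastward gaps between consecutive values (wrapping around): 3.99°, 26.25°, 3.28°, 318.42°, 2.52°, 5.54°.
Largest gap = 318.42° ⇒ minimal covering band is its complement: 360° − 318.42° = 41.58°.
Band runs from +176.54° eastward to -141.88°, crossing the antimeridian.

41.58°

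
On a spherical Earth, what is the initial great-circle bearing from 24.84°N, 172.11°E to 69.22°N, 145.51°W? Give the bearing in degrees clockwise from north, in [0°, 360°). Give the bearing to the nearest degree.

Δλ = -145.51 − 172.11 = -317.62°; wrapped into (−180°, 180°]: 42.38°.
θ = atan2( sin Δλ · cos φ₂ , cos φ₁ · sin φ₂ − sin φ₁ · cos φ₂ · cos Δλ )
  = atan2(0.23914, 0.73836) = 17.946° → normalised to [0°, 360°): 17.946°.

18°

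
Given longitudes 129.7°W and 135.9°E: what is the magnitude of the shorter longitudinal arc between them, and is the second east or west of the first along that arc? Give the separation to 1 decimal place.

94.4° west

Raw difference: 135.9 − -129.7 = 265.6°.
Normalise into (−180°, 180°]: 265.6° − 360° = -94.4°.
Negative ⇒ the second point lies to the west; separation 94.4°.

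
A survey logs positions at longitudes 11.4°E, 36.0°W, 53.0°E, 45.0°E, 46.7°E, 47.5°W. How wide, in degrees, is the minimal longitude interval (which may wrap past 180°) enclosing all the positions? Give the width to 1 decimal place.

Sort the longitudes: -47.5°, -36.0°, +11.4°, +45.0°, +46.7°, +53.0°.
Eastward gaps between consecutive values (wrapping around): 11.5°, 47.4°, 33.6°, 1.7°, 6.3°, 259.5°.
Largest gap = 259.5° ⇒ minimal covering band is its complement: 360° − 259.5° = 100.5°.
Band runs from -47.5° eastward to +53.0°.

100.5°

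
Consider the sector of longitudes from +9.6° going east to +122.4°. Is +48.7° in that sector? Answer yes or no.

Yes

Band width going east from +9.6° to +122.4°: ((122.4 − 9.6) mod 360) = 112.8°.
Offset of +48.7° east of the west edge: ((48.7 − 9.6) mod 360) = 39.1°.
39.1° ≤ 112.8° ⇒ inside.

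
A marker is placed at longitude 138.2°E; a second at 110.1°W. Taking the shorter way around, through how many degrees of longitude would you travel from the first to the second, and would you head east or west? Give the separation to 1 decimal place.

111.7° east

Raw difference: -110.1 − 138.2 = -248.3°.
Normalise into (−180°, 180°]: -248.3° + 360° = 111.7°.
Positive ⇒ the second point lies to the east; separation 111.7°.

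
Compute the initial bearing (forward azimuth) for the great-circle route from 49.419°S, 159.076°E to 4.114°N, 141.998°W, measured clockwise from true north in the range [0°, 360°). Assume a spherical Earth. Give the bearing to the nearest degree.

63°

Δλ = -141.998 − 159.076 = -301.074°; wrapped into (−180°, 180°]: 58.926°.
θ = atan2( sin Δλ · cos φ₂ , cos φ₁ · sin φ₂ − sin φ₁ · cos φ₂ · cos Δλ )
  = atan2(0.85429, 0.43766) = 62.873° → normalised to [0°, 360°): 62.873°.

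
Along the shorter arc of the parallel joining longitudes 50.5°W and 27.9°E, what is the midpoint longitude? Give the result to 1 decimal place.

11.3°W

Signed shortest Δλ from -50.5° to +27.9° is +78.4°.
Midpoint longitude = -50.5° + (+78.4°)/2 = -50.5° + 39.2° = -11.3°.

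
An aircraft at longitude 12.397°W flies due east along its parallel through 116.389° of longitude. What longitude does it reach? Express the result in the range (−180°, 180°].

Start at -12.397°; shift +116.389° → +103.992°.
+103.992° already lies in (−180°, 180°].

103.992°E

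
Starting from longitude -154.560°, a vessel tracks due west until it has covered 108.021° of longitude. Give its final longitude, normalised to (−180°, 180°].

+97.419°

Start at -154.560°; shift −108.021° → -262.581°.
-262.581° lies outside (−180°, 180°]; add 360° → +97.419°.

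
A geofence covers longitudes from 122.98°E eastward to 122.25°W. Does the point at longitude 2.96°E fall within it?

No

Band width going east from +122.98° to -122.25°: ((-122.25 − 122.98) mod 360) = 114.77°.
Offset of +2.96° east of the west edge: ((2.96 − 122.98) mod 360) = 239.98°.
239.98° > 114.77° ⇒ outside.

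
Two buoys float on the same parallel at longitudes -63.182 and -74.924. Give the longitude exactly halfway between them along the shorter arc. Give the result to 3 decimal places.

-69.053°

Signed shortest Δλ from -63.182° to -74.924° is -11.742°.
Midpoint longitude = -63.182° + (-11.742°)/2 = -63.182° − 5.871° = -69.053°.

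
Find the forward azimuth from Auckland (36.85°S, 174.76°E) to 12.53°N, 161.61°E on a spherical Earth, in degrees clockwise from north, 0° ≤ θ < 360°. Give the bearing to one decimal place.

343.4°

Δλ = 161.61 − 174.76 = -13.15°.
θ = atan2( sin Δλ · cos φ₂ , cos φ₁ · sin φ₂ − sin φ₁ · cos φ₂ · cos Δλ )
  = atan2(-0.22208, 0.74369) = -16.627° → normalised to [0°, 360°): 343.373°.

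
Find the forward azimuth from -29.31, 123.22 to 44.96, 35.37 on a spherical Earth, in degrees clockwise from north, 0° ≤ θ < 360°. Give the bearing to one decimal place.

311.7°

Δλ = 35.37 − 123.22 = -87.85°.
θ = atan2( sin Δλ · cos φ₂ , cos φ₁ · sin φ₂ − sin φ₁ · cos φ₂ · cos Δλ )
  = atan2(-0.70710, 0.62915) = -48.339° → normalised to [0°, 360°): 311.661°.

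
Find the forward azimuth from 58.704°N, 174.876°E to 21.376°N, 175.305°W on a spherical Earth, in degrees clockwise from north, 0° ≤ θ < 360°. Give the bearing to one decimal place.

165.0°

Δλ = -175.305 − 174.876 = -350.181°; wrapped into (−180°, 180°]: 9.819°.
θ = atan2( sin Δλ · cos φ₂ , cos φ₁ · sin φ₂ − sin φ₁ · cos φ₂ · cos Δλ )
  = atan2(0.15880, -0.59472) = 165.049° → normalised to [0°, 360°): 165.049°.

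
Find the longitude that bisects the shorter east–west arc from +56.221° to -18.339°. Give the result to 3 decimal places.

+18.941°

Signed shortest Δλ from +56.221° to -18.339° is -74.560°.
Midpoint longitude = +56.221° + (-74.560°)/2 = +56.221° − 37.280° = +18.941°.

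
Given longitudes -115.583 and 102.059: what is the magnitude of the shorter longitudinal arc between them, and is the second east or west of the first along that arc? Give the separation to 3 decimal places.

142.358° west

Raw difference: 102.059 − -115.583 = 217.642°.
Normalise into (−180°, 180°]: 217.642° − 360° = -142.358°.
Negative ⇒ the second point lies to the west; separation 142.358°.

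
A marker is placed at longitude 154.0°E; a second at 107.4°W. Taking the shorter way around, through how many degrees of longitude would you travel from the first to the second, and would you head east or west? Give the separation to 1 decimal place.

98.6° east

Raw difference: -107.4 − 154.0 = -261.4°.
Normalise into (−180°, 180°]: -261.4° + 360° = 98.6°.
Positive ⇒ the second point lies to the east; separation 98.6°.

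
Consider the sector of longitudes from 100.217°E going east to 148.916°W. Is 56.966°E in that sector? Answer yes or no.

No

Band width going east from +100.217° to -148.916°: ((-148.916 − 100.217) mod 360) = 110.867°.
Offset of +56.966° east of the west edge: ((56.966 − 100.217) mod 360) = 316.749°.
316.749° > 110.867° ⇒ outside.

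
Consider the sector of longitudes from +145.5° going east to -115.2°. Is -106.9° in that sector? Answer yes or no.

Band width going east from +145.5° to -115.2°: ((-115.2 − 145.5) mod 360) = 99.3°.
Offset of -106.9° east of the west edge: ((-106.9 − 145.5) mod 360) = 107.6°.
107.6° > 99.3° ⇒ outside.

No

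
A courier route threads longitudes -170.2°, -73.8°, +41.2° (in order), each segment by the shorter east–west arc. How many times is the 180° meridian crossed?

Leg 1: -170.2° → -73.8°, shortest Δλ = 96.4° (east) — does not cross 180°.
Leg 2: -73.8° → +41.2°, shortest Δλ = 115.0° (east) — does not cross 180°.
Total crossings: 0.

0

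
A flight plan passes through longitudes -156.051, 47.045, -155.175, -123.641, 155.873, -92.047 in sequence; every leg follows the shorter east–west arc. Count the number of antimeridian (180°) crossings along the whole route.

Leg 1: -156.051° → +47.045°, shortest Δλ = -156.904° (west) — crosses 180°.
Leg 2: +47.045° → -155.175°, shortest Δλ = 157.78° (east) — crosses 180°.
Leg 3: -155.175° → -123.641°, shortest Δλ = 31.534° (east) — does not cross 180°.
Leg 4: -123.641° → +155.873°, shortest Δλ = -80.486° (west) — crosses 180°.
Leg 5: +155.873° → -92.047°, shortest Δλ = 112.08° (east) — crosses 180°.
Total crossings: 4.

4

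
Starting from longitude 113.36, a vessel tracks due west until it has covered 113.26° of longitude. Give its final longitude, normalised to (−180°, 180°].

+0.10°

Start at +113.36°; shift −113.26° → +0.10°.
+0.10° already lies in (−180°, 180°].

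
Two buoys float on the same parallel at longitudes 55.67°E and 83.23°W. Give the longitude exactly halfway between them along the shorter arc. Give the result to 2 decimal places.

Signed shortest Δλ from +55.67° to -83.23° is -138.90°.
Midpoint longitude = +55.67° + (-138.90°)/2 = +55.67° − 69.45° = -13.78°.

13.78°W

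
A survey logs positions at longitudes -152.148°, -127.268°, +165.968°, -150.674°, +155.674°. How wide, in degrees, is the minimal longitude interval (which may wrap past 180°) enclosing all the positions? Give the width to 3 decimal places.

77.058°

Sort the longitudes: -152.148°, -150.674°, -127.268°, +155.674°, +165.968°.
Eastward gaps between consecutive values (wrapping around): 1.474°, 23.406°, 282.942°, 10.294°, 41.884°.
Largest gap = 282.942° ⇒ minimal covering band is its complement: 360° − 282.942° = 77.058°.
Band runs from +155.674° eastward to -127.268°, crossing the antimeridian.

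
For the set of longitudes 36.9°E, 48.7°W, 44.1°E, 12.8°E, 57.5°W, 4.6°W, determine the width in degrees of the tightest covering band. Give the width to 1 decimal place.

Sort the longitudes: -57.5°, -48.7°, -4.6°, +12.8°, +36.9°, +44.1°.
Eastward gaps between consecutive values (wrapping around): 8.8°, 44.1°, 17.4°, 24.1°, 7.2°, 258.4°.
Largest gap = 258.4° ⇒ minimal covering band is its complement: 360° − 258.4° = 101.6°.
Band runs from -57.5° eastward to +44.1°.

101.6°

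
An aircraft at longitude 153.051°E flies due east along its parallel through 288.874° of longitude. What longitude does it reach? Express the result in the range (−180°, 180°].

81.925°E

Start at +153.051°; shift +288.874° → +441.925°.
+441.925° lies outside (−180°, 180°]; subtract 360° → +81.925°.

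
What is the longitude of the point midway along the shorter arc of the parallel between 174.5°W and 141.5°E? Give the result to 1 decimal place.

163.5°E

Signed shortest Δλ from -174.5° to +141.5° is -44.0°.
Midpoint longitude = -174.5° + (-44.0°)/2 = -174.5° − 22.0° = -196.5°.
Normalise into (−180°, 180°]: +163.5°.
(The naïve average (-174.5 + +141.5)/2 = -16.5° is on the wrong side of the globe.)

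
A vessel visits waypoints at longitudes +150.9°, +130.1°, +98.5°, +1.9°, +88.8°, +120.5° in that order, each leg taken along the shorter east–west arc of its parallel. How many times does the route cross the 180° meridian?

Leg 1: +150.9° → +130.1°, shortest Δλ = -20.8° (west) — does not cross 180°.
Leg 2: +130.1° → +98.5°, shortest Δλ = -31.6° (west) — does not cross 180°.
Leg 3: +98.5° → +1.9°, shortest Δλ = -96.6° (west) — does not cross 180°.
Leg 4: +1.9° → +88.8°, shortest Δλ = 86.9° (east) — does not cross 180°.
Leg 5: +88.8° → +120.5°, shortest Δλ = 31.7° (east) — does not cross 180°.
Total crossings: 0.

0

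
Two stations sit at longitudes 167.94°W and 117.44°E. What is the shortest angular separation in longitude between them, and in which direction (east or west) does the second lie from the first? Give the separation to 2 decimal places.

74.62° west

Raw difference: 117.44 − -167.94 = 285.38°.
Normalise into (−180°, 180°]: 285.38° − 360° = -74.62°.
Negative ⇒ the second point lies to the west; separation 74.62°.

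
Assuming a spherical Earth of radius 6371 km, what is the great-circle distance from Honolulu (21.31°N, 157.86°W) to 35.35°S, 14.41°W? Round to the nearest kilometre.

16140 km

Δλ = -14.41 − -157.86 = 143.45°.
Δφ = -35.35 − 21.31 = -56.66°.
a = sin²(Δφ/2) + cos φ₁ · cos φ₂ · sin²(Δλ/2) = 0.910345.
c = 2·atan2(√a, √(1−a)) = 2.53341 rad → d = 6371·c ≈ 16140.37 km.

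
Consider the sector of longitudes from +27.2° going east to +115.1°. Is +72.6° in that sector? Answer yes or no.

Band width going east from +27.2° to +115.1°: ((115.1 − 27.2) mod 360) = 87.9°.
Offset of +72.6° east of the west edge: ((72.6 − 27.2) mod 360) = 45.4°.
45.4° ≤ 87.9° ⇒ inside.

Yes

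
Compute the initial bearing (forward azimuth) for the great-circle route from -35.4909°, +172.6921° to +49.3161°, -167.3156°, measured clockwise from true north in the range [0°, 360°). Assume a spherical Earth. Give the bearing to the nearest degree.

13°

Δλ = -167.3156 − 172.6921 = -340.0077°; wrapped into (−180°, 180°]: 19.9923°.
θ = atan2( sin Δλ · cos φ₂ , cos φ₁ · sin φ₂ − sin φ₁ · cos φ₂ · cos Δλ )
  = atan2(0.22288, 0.97309) = 12.900° → normalised to [0°, 360°): 12.900°.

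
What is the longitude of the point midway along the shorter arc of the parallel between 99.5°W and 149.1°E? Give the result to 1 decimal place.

Signed shortest Δλ from -99.5° to +149.1° is -111.4°.
Midpoint longitude = -99.5° + (-111.4°)/2 = -99.5° − 55.7° = -155.2°.
(The naïve average (-99.5 + +149.1)/2 = 24.8° is on the wrong side of the globe.)

155.2°W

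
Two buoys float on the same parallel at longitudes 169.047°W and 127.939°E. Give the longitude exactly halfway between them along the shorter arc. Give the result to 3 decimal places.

Signed shortest Δλ from -169.047° to +127.939° is -63.014°.
Midpoint longitude = -169.047° + (-63.014°)/2 = -169.047° − 31.507° = -200.554°.
Normalise into (−180°, 180°]: +159.446°.
(The naïve average (-169.047 + +127.939)/2 = -20.554° is on the wrong side of the globe.)

159.446°E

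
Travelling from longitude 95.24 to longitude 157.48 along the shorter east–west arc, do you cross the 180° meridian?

No

Signed shortest Δλ = ((157.48 − 95.24 + 180) mod 360) − 180 = 62.24°.
Going east by 62.24° from +95.24° reaches +157.48° without touching 180°.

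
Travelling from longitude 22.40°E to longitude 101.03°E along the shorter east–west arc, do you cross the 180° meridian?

No

Signed shortest Δλ = ((101.03 − 22.40 + 180) mod 360) − 180 = 78.63°.
Going east by 78.63° from +22.40° reaches +101.03° without touching 180°.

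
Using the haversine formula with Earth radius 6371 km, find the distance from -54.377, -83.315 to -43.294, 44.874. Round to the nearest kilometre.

Δλ = 44.874 − -83.315 = 128.189°.
Δφ = -43.294 − -54.377 = 11.083°.
a = sin²(Δφ/2) + cos φ₁ · cos φ₂ · sin²(Δλ/2) = 0.352341.
c = 2·atan2(√a, √(1−a)) = 1.27101 rad → d = 6371·c ≈ 8097.59 km.

8098 km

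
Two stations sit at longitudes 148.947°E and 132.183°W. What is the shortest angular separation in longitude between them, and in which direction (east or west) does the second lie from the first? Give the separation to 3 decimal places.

Raw difference: -132.183 − 148.947 = -281.13°.
Normalise into (−180°, 180°]: -281.13° + 360° = 78.87°.
Positive ⇒ the second point lies to the east; separation 78.870°.

78.870° east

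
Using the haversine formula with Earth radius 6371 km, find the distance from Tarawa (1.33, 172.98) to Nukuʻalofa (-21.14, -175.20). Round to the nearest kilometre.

2810 km

Δλ = -175.20 − 172.98 = -348.18°; wrapped into (−180°, 180°]: 11.82°.
Δφ = -21.14 − 1.33 = -22.47°.
a = sin²(Δφ/2) + cos φ₁ · cos φ₂ · sin²(Δλ/2) = 0.047846.
c = 2·atan2(√a, √(1−a)) = 0.44104 rad → d = 6371·c ≈ 2809.87 km.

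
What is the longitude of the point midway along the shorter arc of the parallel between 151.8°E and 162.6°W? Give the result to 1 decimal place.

174.6°E

Signed shortest Δλ from +151.8° to -162.6° is +45.6°.
Midpoint longitude = +151.8° + (+45.6°)/2 = +151.8° + 22.8° = +174.6°.
(The naïve average (+151.8 + -162.6)/2 = -5.4° is on the wrong side of the globe.)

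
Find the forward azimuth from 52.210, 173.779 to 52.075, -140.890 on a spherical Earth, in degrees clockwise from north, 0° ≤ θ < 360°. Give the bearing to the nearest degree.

Δλ = -140.890 − 173.779 = -314.669°; wrapped into (−180°, 180°]: 45.331°.
θ = atan2( sin Δλ · cos φ₂ , cos φ₁ · sin φ₂ − sin φ₁ · cos φ₂ · cos Δλ )
  = atan2(0.43711, 0.14190) = 72.015° → normalised to [0°, 360°): 72.015°.

72°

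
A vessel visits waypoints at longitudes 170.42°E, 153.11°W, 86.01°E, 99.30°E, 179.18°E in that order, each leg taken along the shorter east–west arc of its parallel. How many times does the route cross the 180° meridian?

Leg 1: +170.42° → -153.11°, shortest Δλ = 36.47° (east) — crosses 180°.
Leg 2: -153.11° → +86.01°, shortest Δλ = -120.88° (west) — crosses 180°.
Leg 3: +86.01° → +99.30°, shortest Δλ = 13.29° (east) — does not cross 180°.
Leg 4: +99.30° → +179.18°, shortest Δλ = 79.88° (east) — does not cross 180°.
Total crossings: 2.

2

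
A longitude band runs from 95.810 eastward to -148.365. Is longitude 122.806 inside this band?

Band width going east from +95.810° to -148.365°: ((-148.365 − 95.810) mod 360) = 115.825°.
Offset of +122.806° east of the west edge: ((122.806 − 95.810) mod 360) = 26.996°.
26.996° ≤ 115.825° ⇒ inside.

Yes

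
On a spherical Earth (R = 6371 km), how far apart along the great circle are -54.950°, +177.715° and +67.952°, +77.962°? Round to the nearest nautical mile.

Δλ = 77.962 − 177.715 = -99.753°.
Δφ = 67.952 − -54.950 = 122.902°.
a = sin²(Δφ/2) + cos φ₁ · cos φ₂ · sin²(Δλ/2) = 0.897651.
c = 2·atan2(√a, √(1−a)) = 2.49030 rad → d = 6371·c ≈ 15865.72 km ≈ 8566.80 nmi.

8567 nmi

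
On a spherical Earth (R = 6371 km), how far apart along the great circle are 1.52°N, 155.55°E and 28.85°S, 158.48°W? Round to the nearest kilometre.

5942 km

Δλ = -158.48 − 155.55 = -314.03°; wrapped into (−180°, 180°]: 45.97°.
Δφ = -28.85 − 1.52 = -30.37°.
a = sin²(Δφ/2) + cos φ₁ · cos φ₂ · sin²(Δλ/2) = 0.202121.
c = 2·atan2(√a, √(1−a)) = 0.93259 rad → d = 6371·c ≈ 5941.51 km.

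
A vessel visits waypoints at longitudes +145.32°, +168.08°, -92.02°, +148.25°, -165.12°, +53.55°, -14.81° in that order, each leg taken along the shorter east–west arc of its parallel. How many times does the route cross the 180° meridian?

4

Leg 1: +145.32° → +168.08°, shortest Δλ = 22.76° (east) — does not cross 180°.
Leg 2: +168.08° → -92.02°, shortest Δλ = 99.9° (east) — crosses 180°.
Leg 3: -92.02° → +148.25°, shortest Δλ = -119.73° (west) — crosses 180°.
Leg 4: +148.25° → -165.12°, shortest Δλ = 46.63° (east) — crosses 180°.
Leg 5: -165.12° → +53.55°, shortest Δλ = -141.33° (west) — crosses 180°.
Leg 6: +53.55° → -14.81°, shortest Δλ = -68.36° (west) — does not cross 180°.
Total crossings: 4.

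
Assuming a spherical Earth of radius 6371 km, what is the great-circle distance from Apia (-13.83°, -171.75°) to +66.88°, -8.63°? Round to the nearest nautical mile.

Δλ = -8.63 − -171.75 = 163.12°.
Δφ = 66.88 − -13.83 = 80.71°.
a = sin²(Δφ/2) + cos φ₁ · cos φ₂ · sin²(Δλ/2) = 0.792345.
c = 2·atan2(√a, √(1−a)) = 2.19529 rad → d = 6371·c ≈ 13986.22 km ≈ 7551.96 nmi.

7552 nmi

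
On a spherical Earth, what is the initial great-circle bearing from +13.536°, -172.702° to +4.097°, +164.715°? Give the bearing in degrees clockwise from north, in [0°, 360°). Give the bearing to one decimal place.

249.1°

Δλ = 164.715 − -172.702 = 337.417°; wrapped into (−180°, 180°]: -22.583°.
θ = atan2( sin Δλ · cos φ₂ , cos φ₁ · sin φ₂ − sin φ₁ · cos φ₂ · cos Δλ )
  = atan2(-0.38304, -0.14610) = -110.878° → normalised to [0°, 360°): 249.122°.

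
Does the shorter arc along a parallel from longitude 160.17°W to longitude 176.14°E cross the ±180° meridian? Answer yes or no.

Naïve |176.14 − -160.17| = 336.31° > 180°, so the shorter arc goes the other way round — across 180°.
Signed shortest Δλ = ((176.14 − -160.17 + 180) mod 360) − 180 = -23.69°.
Going west by 23.69° from -160.17° passes through 180° before reaching +176.14°.

Yes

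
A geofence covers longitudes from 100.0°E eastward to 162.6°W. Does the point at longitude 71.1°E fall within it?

Band width going east from +100.0° to -162.6°: ((-162.6 − 100.0) mod 360) = 97.4°.
Offset of +71.1° east of the west edge: ((71.1 − 100.0) mod 360) = 331.1°.
331.1° > 97.4° ⇒ outside.

No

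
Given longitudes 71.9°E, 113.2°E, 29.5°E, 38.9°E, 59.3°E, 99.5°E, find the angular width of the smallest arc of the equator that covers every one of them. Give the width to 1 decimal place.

Sort the longitudes: +29.5°, +38.9°, +59.3°, +71.9°, +99.5°, +113.2°.
Eastward gaps between consecutive values (wrapping around): 9.4°, 20.4°, 12.6°, 27.6°, 13.7°, 276.3°.
Largest gap = 276.3° ⇒ minimal covering band is its complement: 360° − 276.3° = 83.7°.
Band runs from +29.5° eastward to +113.2°.

83.7°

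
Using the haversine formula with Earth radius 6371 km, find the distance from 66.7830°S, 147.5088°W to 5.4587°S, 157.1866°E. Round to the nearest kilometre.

7994 km

Δλ = 157.1866 − -147.5088 = 304.6954°; wrapped into (−180°, 180°]: -55.3046°.
Δφ = -5.4587 − -66.7830 = 61.3243°.
a = sin²(Δφ/2) + cos φ₁ · cos φ₂ · sin²(Δλ/2) = 0.344600.
c = 2·atan2(√a, √(1−a)) = 1.25476 rad → d = 6371·c ≈ 7994.09 km.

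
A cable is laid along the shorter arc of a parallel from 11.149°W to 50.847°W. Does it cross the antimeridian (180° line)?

No

Signed shortest Δλ = ((-50.847 − -11.149 + 180) mod 360) − 180 = -39.698°.
Going west by 39.698° from -11.149° reaches -50.847° without touching 180°.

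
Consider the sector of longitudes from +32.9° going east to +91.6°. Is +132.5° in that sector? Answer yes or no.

Band width going east from +32.9° to +91.6°: ((91.6 − 32.9) mod 360) = 58.7°.
Offset of +132.5° east of the west edge: ((132.5 − 32.9) mod 360) = 99.6°.
99.6° > 58.7° ⇒ outside.

No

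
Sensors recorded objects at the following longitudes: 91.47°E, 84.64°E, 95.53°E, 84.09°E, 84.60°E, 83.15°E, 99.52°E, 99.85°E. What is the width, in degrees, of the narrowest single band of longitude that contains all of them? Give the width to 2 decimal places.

Sort the longitudes: +83.15°, +84.09°, +84.60°, +84.64°, +91.47°, +95.53°, +99.52°, +99.85°.
Eastward gaps between consecutive values (wrapping around): 0.94°, 0.51°, 0.04°, 6.83°, 4.06°, 3.99°, 0.33°, 343.30°.
Largest gap = 343.30° ⇒ minimal covering band is its complement: 360° − 343.30° = 16.70°.
Band runs from +83.15° eastward to +99.85°.

16.70°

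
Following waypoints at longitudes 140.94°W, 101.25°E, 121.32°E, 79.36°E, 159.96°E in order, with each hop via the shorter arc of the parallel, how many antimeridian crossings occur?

1

Leg 1: -140.94° → +101.25°, shortest Δλ = -117.81° (west) — crosses 180°.
Leg 2: +101.25° → +121.32°, shortest Δλ = 20.07° (east) — does not cross 180°.
Leg 3: +121.32° → +79.36°, shortest Δλ = -41.96° (west) — does not cross 180°.
Leg 4: +79.36° → +159.96°, shortest Δλ = 80.6° (east) — does not cross 180°.
Total crossings: 1.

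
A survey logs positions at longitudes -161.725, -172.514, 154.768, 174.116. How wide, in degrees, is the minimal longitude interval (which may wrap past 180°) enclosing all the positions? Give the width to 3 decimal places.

43.507°

Sort the longitudes: -172.514°, -161.725°, +154.768°, +174.116°.
Eastward gaps between consecutive values (wrapping around): 10.789°, 316.493°, 19.348°, 13.370°.
Largest gap = 316.493° ⇒ minimal covering band is its complement: 360° − 316.493° = 43.507°.
Band runs from +154.768° eastward to -161.725°, crossing the antimeridian.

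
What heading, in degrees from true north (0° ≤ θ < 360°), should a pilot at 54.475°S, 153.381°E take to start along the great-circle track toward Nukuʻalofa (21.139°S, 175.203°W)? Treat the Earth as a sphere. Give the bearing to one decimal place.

48.0°

Δλ = -175.203 − 153.381 = -328.584°; wrapped into (−180°, 180°]: 31.416°.
θ = atan2( sin Δλ · cos φ₂ , cos φ₁ · sin φ₂ − sin φ₁ · cos φ₂ · cos Δλ )
  = atan2(0.48617, 0.43827) = 47.966° → normalised to [0°, 360°): 47.966°.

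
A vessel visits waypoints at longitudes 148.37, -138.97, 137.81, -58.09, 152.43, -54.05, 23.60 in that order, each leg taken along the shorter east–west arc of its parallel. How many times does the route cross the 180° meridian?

Leg 1: +148.37° → -138.97°, shortest Δλ = 72.66° (east) — crosses 180°.
Leg 2: -138.97° → +137.81°, shortest Δλ = -83.22° (west) — crosses 180°.
Leg 3: +137.81° → -58.09°, shortest Δλ = 164.1° (east) — crosses 180°.
Leg 4: -58.09° → +152.43°, shortest Δλ = -149.48° (west) — crosses 180°.
Leg 5: +152.43° → -54.05°, shortest Δλ = 153.52° (east) — crosses 180°.
Leg 6: -54.05° → +23.60°, shortest Δλ = 77.65° (east) — does not cross 180°.
Total crossings: 5.

5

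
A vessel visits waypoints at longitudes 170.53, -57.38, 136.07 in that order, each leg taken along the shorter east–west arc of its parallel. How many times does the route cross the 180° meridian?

2

Leg 1: +170.53° → -57.38°, shortest Δλ = 132.09° (east) — crosses 180°.
Leg 2: -57.38° → +136.07°, shortest Δλ = -166.55° (west) — crosses 180°.
Total crossings: 2.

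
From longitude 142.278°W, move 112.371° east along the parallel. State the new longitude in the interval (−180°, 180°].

29.907°W

Start at -142.278°; shift +112.371° → -29.907°.
-29.907° already lies in (−180°, 180°].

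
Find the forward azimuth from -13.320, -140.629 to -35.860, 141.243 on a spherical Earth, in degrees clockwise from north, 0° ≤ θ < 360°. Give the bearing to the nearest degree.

Δλ = 141.243 − -140.629 = 281.872°; wrapped into (−180°, 180°]: -78.128°.
θ = atan2( sin Δλ · cos φ₂ , cos φ₁ · sin φ₂ − sin φ₁ · cos φ₂ · cos Δλ )
  = atan2(-0.79311, -0.53163) = -123.834° → normalised to [0°, 360°): 236.166°.

236°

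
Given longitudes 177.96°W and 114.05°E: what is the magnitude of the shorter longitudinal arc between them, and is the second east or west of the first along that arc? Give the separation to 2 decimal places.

Raw difference: 114.05 − -177.96 = 292.01°.
Normalise into (−180°, 180°]: 292.01° − 360° = -67.99°.
Negative ⇒ the second point lies to the west; separation 67.99°.

67.99° west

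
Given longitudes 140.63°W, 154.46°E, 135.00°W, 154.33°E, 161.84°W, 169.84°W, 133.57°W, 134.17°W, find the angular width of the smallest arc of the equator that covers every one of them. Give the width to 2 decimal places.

72.10°

Sort the longitudes: -169.84°, -161.84°, -140.63°, -135.00°, -134.17°, -133.57°, +154.33°, +154.46°.
Eastward gaps between consecutive values (wrapping around): 8.00°, 21.21°, 5.63°, 0.83°, 0.60°, 287.90°, 0.13°, 35.70°.
Largest gap = 287.90° ⇒ minimal covering band is its complement: 360° − 287.90° = 72.10°.
Band runs from +154.33° eastward to -133.57°, crossing the antimeridian.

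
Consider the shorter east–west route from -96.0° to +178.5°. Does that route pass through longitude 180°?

Naïve |178.5 − -96.0| = 274.5° > 180°, so the shorter arc goes the other way round — across 180°.
Signed shortest Δλ = ((178.5 − -96.0 + 180) mod 360) − 180 = -85.5°.
Going west by 85.5° from -96.0° passes through 180° before reaching +178.5°.

Yes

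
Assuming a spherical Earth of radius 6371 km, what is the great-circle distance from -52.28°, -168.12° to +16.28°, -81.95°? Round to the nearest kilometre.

11177 km

Δλ = -81.95 − -168.12 = 86.17°.
Δφ = 16.28 − -52.28 = 68.56°.
a = sin²(Δφ/2) + cos φ₁ · cos φ₂ · sin²(Δλ/2) = 0.591259.
c = 2·atan2(√a, √(1−a)) = 1.75434 rad → d = 6371·c ≈ 11176.92 km.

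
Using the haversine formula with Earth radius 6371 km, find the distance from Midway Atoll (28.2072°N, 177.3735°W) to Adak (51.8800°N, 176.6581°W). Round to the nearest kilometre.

2633 km

Δλ = -176.6581 − -177.3735 = 0.7154°.
Δφ = 51.8800 − 28.2072 = 23.6728°.
a = sin²(Δφ/2) + cos φ₁ · cos φ₂ · sin²(Δλ/2) = 0.042095.
c = 2·atan2(√a, √(1−a)) = 0.41327 rad → d = 6371·c ≈ 2632.97 km.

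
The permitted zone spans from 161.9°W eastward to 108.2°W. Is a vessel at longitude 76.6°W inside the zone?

No

Band width going east from -161.9° to -108.2°: ((-108.2 − -161.9) mod 360) = 53.7°.
Offset of -76.6° east of the west edge: ((-76.6 − -161.9) mod 360) = 85.3°.
85.3° > 53.7° ⇒ outside.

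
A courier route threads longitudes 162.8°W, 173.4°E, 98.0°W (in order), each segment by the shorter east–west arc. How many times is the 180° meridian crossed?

Leg 1: -162.8° → +173.4°, shortest Δλ = -23.8° (west) — crosses 180°.
Leg 2: +173.4° → -98.0°, shortest Δλ = 88.6° (east) — crosses 180°.
Total crossings: 2.

2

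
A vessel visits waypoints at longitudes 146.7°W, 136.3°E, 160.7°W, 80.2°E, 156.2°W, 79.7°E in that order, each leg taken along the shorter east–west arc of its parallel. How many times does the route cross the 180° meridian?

Leg 1: -146.7° → +136.3°, shortest Δλ = -77.0° (west) — crosses 180°.
Leg 2: +136.3° → -160.7°, shortest Δλ = 63.0° (east) — crosses 180°.
Leg 3: -160.7° → +80.2°, shortest Δλ = -119.1° (west) — crosses 180°.
Leg 4: +80.2° → -156.2°, shortest Δλ = 123.6° (east) — crosses 180°.
Leg 5: -156.2° → +79.7°, shortest Δλ = -124.1° (west) — crosses 180°.
Total crossings: 5.

5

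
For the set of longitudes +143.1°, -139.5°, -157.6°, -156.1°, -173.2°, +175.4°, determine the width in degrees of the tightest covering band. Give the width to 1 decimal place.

Sort the longitudes: -173.2°, -157.6°, -156.1°, -139.5°, +143.1°, +175.4°.
Eastward gaps between consecutive values (wrapping around): 15.6°, 1.5°, 16.6°, 282.6°, 32.3°, 11.4°.
Largest gap = 282.6° ⇒ minimal covering band is its complement: 360° − 282.6° = 77.4°.
Band runs from +143.1° eastward to -139.5°, crossing the antimeridian.

77.4°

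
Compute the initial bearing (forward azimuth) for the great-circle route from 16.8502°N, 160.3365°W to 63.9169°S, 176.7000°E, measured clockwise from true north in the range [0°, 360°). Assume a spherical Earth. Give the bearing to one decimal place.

Δλ = 176.7000 − -160.3365 = 337.0365°; wrapped into (−180°, 180°]: -22.9635°.
θ = atan2( sin Δλ · cos φ₂ , cos φ₁ · sin φ₂ − sin φ₁ · cos φ₂ · cos Δλ )
  = atan2(-0.17154, -0.97694) = -170.041° → normalised to [0°, 360°): 189.959°.

190.0°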